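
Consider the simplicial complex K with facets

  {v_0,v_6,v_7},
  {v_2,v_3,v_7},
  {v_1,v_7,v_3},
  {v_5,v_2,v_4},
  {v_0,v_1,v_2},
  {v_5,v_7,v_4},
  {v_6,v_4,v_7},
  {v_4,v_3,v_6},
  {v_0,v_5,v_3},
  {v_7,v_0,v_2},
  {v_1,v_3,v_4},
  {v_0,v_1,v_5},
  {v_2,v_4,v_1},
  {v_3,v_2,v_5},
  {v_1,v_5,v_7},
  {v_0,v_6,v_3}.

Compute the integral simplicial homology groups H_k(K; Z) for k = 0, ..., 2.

H_0 ≅ Z,  H_1 ≅ Z^2,  H_2 ≅ Z.

We work with the vertex ordering v_0 < v_1 < v_2 < v_3 < v_4 < v_5 < v_6 < v_7. The simplices of K, each written with vertices in increasing order, are:

  0-simplices (8): [v_0], [v_1], [v_2], [v_3], [v_4], [v_5], [v_6], [v_7]
  1-simplices (24): (24 of them)
  2-simplices (16): (16 of them)

giving chain groups C_0 ≅ Z^8, C_1 ≅ Z^24, C_2 ≅ Z^16.

The boundary map ∂_1: C_1 → C_0 is given by ∂[p,q] = [q] − [p]. For instance
  ∂[v_2,v_7] = [v_7] − [v_2].
The 8×24 boundary matrix has rank 7 and Smith normal form diag(1,1,1,1,1,1,1).

Boundary ∂_2: C_2 → C_1 sends each 2-simplex [p,q,r] to [q,r] − [p,r] + [p,q]. For instance
  ∂[v_0,v_1,v_5] = [v_1,v_5] − [v_0,v_5] + [v_0,v_1],
  ∂[v_2,v_3,v_7] = [v_3,v_7] − [v_2,v_7] + [v_2,v_3].
This gives a 24×16 integer matrix of rank 15; reducing to Smith normal form yields diagonal entries (1,1,1,1,1,1,1,1,1,1,1,1,1,1,1).

Now H_k = ker ∂_k / im ∂_{k+1}, so:

  H_0: rank C_0 − rank ∂_1 = 8 − 7 = 1, and the invariant factors of ∂_1 are all 1, so H_0 ≅ Z.
  H_1: rank ker ∂_1 − rank ∂_2 = (24 − 7) − 15 = 2, and the invariant factors of ∂_2 are all 1, so H_1 ≅ Z^2.
  H_2: rank ker ∂_2 − rank ∂_3 = (16 − 15) − 0 = 1, and there is no ∂_3, so H_2 ≅ Z.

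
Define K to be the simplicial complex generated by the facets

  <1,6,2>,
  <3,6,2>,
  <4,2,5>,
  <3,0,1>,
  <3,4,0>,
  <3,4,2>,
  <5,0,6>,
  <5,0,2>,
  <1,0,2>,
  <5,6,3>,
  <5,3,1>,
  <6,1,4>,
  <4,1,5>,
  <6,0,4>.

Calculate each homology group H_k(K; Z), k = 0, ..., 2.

H_0 ≅ Z,  H_1 ≅ Z^2,  H_2 ≅ Z.

We work with the vertex ordering 0 < 1 < 2 < 3 < 4 < 5 < 6. The simplices of K, each written with vertices in increasing order, are:

  0-simplices (7): [0], [1], [2], [3], [4], [5], [6]
  1-simplices (21): [0,1], [0,2], [0,3], [0,4], [0,5], [0,6], [1,2], [1,3], [1,4], [1,5], [1,6], [2,3], [2,4], [2,5], [2,6], [3,4], [3,5], [3,6], [4,5], [4,6], [5,6]
  2-simplices (14): [0,1,2], [0,1,3], [0,2,5], [0,3,4], [0,4,6], [0,5,6], [1,2,6], [1,3,5], [1,4,5], [1,4,6], [2,3,4], [2,3,6], [2,4,5], [3,5,6]

so the chain groups are C_0 ≅ Z^7, C_1 ≅ Z^21, C_2 ≅ Z^14.

The boundary map ∂_1: C_1 → C_0 maps an edge to its endpoints' difference, ∂[p,q] = q − p. For instance
  ∂[2,4] = [4] − [2].
As a 7×21 matrix over Z this has rank 6, with invariant factors (1,1,1,1,1,1).

Boundary ∂_2: C_2 → C_1 acts by ∂[p,q,r] = [q,r] − [p,r] + [p,q]. For instance
  ∂[0,1,3] = [1,3] − [0,3] + [0,1],
  ∂[1,3,5] = [3,5] − [1,5] + [1,3].
The 21×14 boundary matrix has rank 13 and Smith normal form diag(1,1,1,1,1,1,1,1,1,1,1,1,1).

Reading off H_k = ker ∂_k / im ∂_{k+1}:

  H_0: rank C_0 − rank ∂_1 = 7 − 6 = 1, and the invariant factors of ∂_1 are all 1, so H_0 = Z.
  H_1: rank ker ∂_1 − rank ∂_2 = (21 − 6) − 13 = 2, and the invariant factors of ∂_2 are all 1, so H_1 = Z^2.
  H_2: rank ker ∂_2 − rank ∂_3 = (14 − 13) − 0 = 1, and there is no ∂_3, so H_2 = Z.

(K is a triangulation of the torus T^2.)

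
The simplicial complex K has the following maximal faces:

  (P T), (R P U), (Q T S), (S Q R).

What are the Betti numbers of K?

Fix the vertex order P < Q < R < S < T < U and write every simplex with vertices in increasing order. Then dim K = 2 and the simplices of K are:

  0-simplices (6): P, Q, R, S, T, U
  1-simplices (9): PR, PT, PU, QR, QS, QT, RS, RU, ST
  2-simplices (3): PRU, QRS, QST

Hence C_0 ≅ Z^6, C_1 ≅ Z^9, C_2 ≅ Z^3.

Boundary ∂_1: C_1 → C_0 is given by ∂[p,q] = [q] − [p]. For instance
  ∂QS = S − Q.
As a 6×9 matrix over Z this has rank 5, with invariant factors (1,1,1,1,1).

Boundary ∂_2: C_2 → C_1 acts by ∂[p,q,r] = [q,r] − [p,r] + [p,q]. For instance
  ∂QRS = RS − QS + QR,
  ∂PRU = RU − PU + PR.
The resulting 9×3 matrix has rank 3, and its Smith normal form has invariant factors (1,1,1).

Computing H_k = (kernel of ∂_k) / (image of ∂_{k+1}):

  H_0: rank C_0 − rank ∂_1 = 6 − 5 = 1, and the invariant factors of ∂_1 are all 1, so H_0 = Z.
  H_1: rank ker ∂_1 − rank ∂_2 = (9 − 5) − 3 = 1, and the invariant factors of ∂_2 are all 1, so H_1 = Z.
  H_2: rank ker ∂_2 − rank ∂_3 = (3 − 3) − 0 = 0, and there is no ∂_3, so H_2 = 0.

As a check, the Euler characteristic is 6 − 9 + 3 = 0, which agrees with 1 − 1 + 0 = 0.

Hence the Betti numbers are b_0 = 1, b_1 = 1, b_2 = 0.

b_0 = 1, b_1 = 1, b_2 = 0.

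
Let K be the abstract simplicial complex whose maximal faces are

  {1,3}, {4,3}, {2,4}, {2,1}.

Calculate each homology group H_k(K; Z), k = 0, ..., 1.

K has 4 vertices, 4 edges.
rank ∂_0 = 0, rank ∂_1 = 3 ⇒ b_0 = 4 − 0 − 3 = 1; all invariant factors of ∂_1 are 1 so no torsion. So H_0 ≅ Z.
rank ∂_1 = 3, rank ∂_2 = 0 ⇒ b_1 = 4 − 3 − 0 = 1. So H_1 ≅ Z.

H_0 ≅ Z,  H_1 ≅ Z.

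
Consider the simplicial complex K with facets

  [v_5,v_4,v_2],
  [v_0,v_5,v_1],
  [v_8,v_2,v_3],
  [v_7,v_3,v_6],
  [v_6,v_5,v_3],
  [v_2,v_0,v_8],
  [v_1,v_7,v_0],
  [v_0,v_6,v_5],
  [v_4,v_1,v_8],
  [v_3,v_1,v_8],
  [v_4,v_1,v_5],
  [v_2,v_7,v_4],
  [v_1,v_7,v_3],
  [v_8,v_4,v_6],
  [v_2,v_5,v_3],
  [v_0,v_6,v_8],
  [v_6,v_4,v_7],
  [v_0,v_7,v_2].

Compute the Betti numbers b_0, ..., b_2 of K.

We work with the vertex ordering v_0 < v_1 < v_2 < v_3 < v_4 < v_5 < v_6 < v_7 < v_8. The simplices of K, each written with vertices in increasing order, are:

  0-simplices (9): [v_0], [v_1], [v_2], [v_3], [v_4], [v_5], [v_6], [v_7], [v_8]
  1-simplices (27): (27 of them)
  2-simplices (18): (18 of them)

Hence C_0 ≅ Z^9, C_1 ≅ Z^27, C_2 ≅ Z^18.

∂_1: C_1 → C_0 is given by ∂[p,q] = [q] − [p]. For instance
  ∂[v_0,v_5] = [v_5] − [v_0].
The resulting 9×27 matrix has rank 8, and its Smith normal form has invariant factors (1,1,1,1,1,1,1,1).

Boundary ∂_2: C_2 → C_1 acts by ∂[p,q,r] = [q,r] − [p,r] + [p,q]. For instance
  ∂[v_0,v_1,v_5] = [v_1,v_5] − [v_0,v_5] + [v_0,v_1],
  ∂[v_4,v_6,v_8] = [v_6,v_8] − [v_4,v_8] + [v_4,v_6].
The 27×18 boundary matrix has rank 17 and Smith normal form diag(1,1,1,1,1,1,1,1,1,1,1,1,1,1,1,1,1).

From H_k ≅ ker(∂_k) / im(∂_{k+1}) we obtain:

  H_0: rank C_0 − rank ∂_1 = 9 − 8 = 1, and the invariant factors of ∂_1 are all 1, so H_0 ≅ Z.
  H_1: rank ker ∂_1 − rank ∂_2 = (27 − 8) − 17 = 2, and the invariant factors of ∂_2 are all 1, so H_1 ≅ Z^2.
  H_2: rank ker ∂_2 − rank ∂_3 = (18 − 17) − 0 = 1, and there is no ∂_3, so H_2 ≅ Z.

Hence the Betti numbers are b_0 = 1, b_1 = 2, b_2 = 1.

b_0 = 1, b_1 = 2, b_2 = 1.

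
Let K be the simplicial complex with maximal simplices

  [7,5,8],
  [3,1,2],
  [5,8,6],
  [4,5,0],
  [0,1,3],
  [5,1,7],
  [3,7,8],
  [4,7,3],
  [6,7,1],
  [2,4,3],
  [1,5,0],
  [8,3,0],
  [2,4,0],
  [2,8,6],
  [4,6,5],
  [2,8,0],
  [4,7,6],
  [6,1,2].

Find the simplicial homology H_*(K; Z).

H_0 = Z,  H_1 = Z ⊕ Z_2,  H_2 = 0.

We work with the vertex ordering 0 < 1 < 2 < 3 < 4 < 5 < 6 < 7 < 8. The simplices of K, each written with vertices in increasing order, are:

  0-simplices (9): [0], [1], [2], [3], [4], [5], [6], [7], [8]
  1-simplices (27): (27 of them)
  2-simplices (18): [0,1,3], [0,1,5], [0,2,4], [0,2,8], [0,3,8], [0,4,5], [1,2,3], [1,2,6], [1,5,7], [1,6,7], [2,3,4], [2,6,8], [3,4,7], [3,7,8], [4,5,6], [4,6,7], [5,6,8], [5,7,8]

so the chain groups are C_0 ≅ Z^9, C_1 ≅ Z^27, C_2 ≅ Z^18.

∂_1: C_1 → C_0 is given by ∂[p,q] = [q] − [p].
As a 9×27 matrix over Z this has rank 8, with invariant factors (1,1,1,1,1,1,1,1).

∂_2: C_2 → C_1 sends each 2-simplex [p,q,r] to [q,r] − [p,r] + [p,q]. For instance
  ∂[1,5,7] = [5,7] − [1,7] + [1,5],
  ∂[3,4,7] = [4,7] − [3,7] + [3,4].
As a 27×18 matrix over Z this has rank 18, with invariant factors (1,1,1,1,1,1,1,1,1,1,1,1,1,1,1,1,1,2).

Reading off H_k = ker ∂_k / im ∂_{k+1}:

  H_0: rank C_0 − rank ∂_1 = 9 − 8 = 1, and the invariant factors of ∂_1 are all 1, so H_0 ≅ Z.
  H_1: rank ker ∂_1 − rank ∂_2 = (27 − 8) − 18 = 1, and ∂_2 has invariant factor 2 > 1, so H_1 ≅ Z ⊕ Z_2.
  H_2: rank ker ∂_2 − rank ∂_3 = (18 − 18) − 0 = 0, and there is no ∂_3, so H_2 ≅ 0.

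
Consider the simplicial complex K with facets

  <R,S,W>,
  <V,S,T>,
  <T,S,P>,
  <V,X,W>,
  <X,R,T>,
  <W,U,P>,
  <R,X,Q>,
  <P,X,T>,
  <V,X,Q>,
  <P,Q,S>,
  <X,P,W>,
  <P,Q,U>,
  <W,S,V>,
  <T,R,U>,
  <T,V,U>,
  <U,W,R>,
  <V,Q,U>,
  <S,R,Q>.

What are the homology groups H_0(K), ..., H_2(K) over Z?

H_0 ≅ Z,  H_1 ≅ Z^2,  H_2 ≅ Z.

We work with the vertex ordering P < Q < R < S < T < U < V < W < X. The simplices of K, each written with vertices in increasing order, are:

  0-simplices (9): P, Q, R, S, T, U, V, W, X
  1-simplices (27): PQ, PS, PT, PU, PW, PX, QR, QS, QU, QV, QX, RS, RT, RU, RW, RX, ST, SV, SW, TU, TV, TX, UV, UW, VW, VX, WX
  2-simplices (18): PQS, PQU, PST, PTX, PUW, PWX, QRS, QRX, QUV, QVX, RSW, RTU, RTX, RUW, STV, SVW, TUV, VWX

so the chain groups are C_0 ≅ Z^9, C_1 ≅ Z^27, C_2 ≅ Z^18.

Boundary ∂_1: C_1 → C_0 sends each edge [p,q] (with p < q) to q − p.
The 9×27 boundary matrix has rank 8 and Smith normal form diag(1,1,1,1,1,1,1,1).

The boundary map ∂_2: C_2 → C_1 acts by ∂[p,q,r] = [q,r] − [p,r] + [p,q]. For instance
  ∂RTU = TU − RU + RT,
  ∂QUV = UV − QV + QU.
As a 27×18 matrix over Z this has rank 17, with invariant factors (1,1,1,1,1,1,1,1,1,1,1,1,1,1,1,1,1).

From H_k ≅ ker(∂_k) / im(∂_{k+1}) we obtain:

  H_0: rank C_0 − rank ∂_1 = 9 − 8 = 1, and the invariant factors of ∂_1 are all 1, so H_0 = Z.
  H_1: rank ker ∂_1 − rank ∂_2 = (27 − 8) − 17 = 2, and the invariant factors of ∂_2 are all 1, so H_1 = Z^2.
  H_2: rank ker ∂_2 − rank ∂_3 = (18 − 17) − 0 = 1, and there is no ∂_3, so H_2 = Z.

As a check, the Euler characteristic is 9 − 27 + 18 = 0, which agrees with 1 − 2 + 1 = 0.
(K is a triangulation of the torus T^2.)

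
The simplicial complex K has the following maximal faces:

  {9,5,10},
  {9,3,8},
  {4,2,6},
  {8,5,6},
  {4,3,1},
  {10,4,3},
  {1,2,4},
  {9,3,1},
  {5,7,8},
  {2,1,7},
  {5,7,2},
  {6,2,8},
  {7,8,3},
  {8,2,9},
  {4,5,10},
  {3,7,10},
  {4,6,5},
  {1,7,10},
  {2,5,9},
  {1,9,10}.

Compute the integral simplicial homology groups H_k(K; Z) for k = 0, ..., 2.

We work with the vertex ordering 1 < 2 < 3 < 4 < 5 < 6 < 7 < 8 < 9 < 10. The simplices of K, each written with vertices in increasing order, are:

  0-simplices (10): [1], [2], [3], [4], [5], [6], [7], [8], [9], [10]
  1-simplices (30): (30 of them)
  2-simplices (20): (20 of them)

Hence C_0 ≅ Z^10, C_1 ≅ Z^30, C_2 ≅ Z^20.

The boundary map ∂_1: C_1 → C_0 is given by ∂[p,q] = [q] − [p]. For instance
  ∂[2,7] = [7] − [2].
As a 10×30 matrix over Z this has rank 9, with invariant factors (1,1,1,1,1,1,1,1,1).

Boundary ∂_2: C_2 → C_1 acts by ∂[p,q,r] = [q,r] − [p,r] + [p,q]. For instance
  ∂[3,7,8] = [7,8] − [3,8] + [3,7],
  ∂[1,3,4] = [3,4] − [1,4] + [1,3].
The resulting 30×20 matrix has rank 20, and its Smith normal form has invariant factors (1,1,1,1,1,1,1,1,1,1,1,1,1,1,1,1,1,1,1,2).

Now H_k = ker ∂_k / im ∂_{k+1}, so:

  H_0: rank C_0 − rank ∂_1 = 10 − 9 = 1, and the invariant factors of ∂_1 are all 1, so H_0 ≅ Z.
  H_1: rank ker ∂_1 − rank ∂_2 = (30 − 9) − 20 = 1, and ∂_2 has invariant factor 2 > 1, so H_1 ≅ Z × Z/2.
  H_2: rank ker ∂_2 − rank ∂_3 = (20 − 20) − 0 = 0, and there is no ∂_3, so H_2 ≅ 0.

As a check, the Euler characteristic is 10 − 30 + 20 = 0, which agrees with 1 − 1 + 0 = 0.
(K is a triangulation of the Klein bottle.)

H_0 = Z,  H_1 = Z × Z/2,  H_2 = 0.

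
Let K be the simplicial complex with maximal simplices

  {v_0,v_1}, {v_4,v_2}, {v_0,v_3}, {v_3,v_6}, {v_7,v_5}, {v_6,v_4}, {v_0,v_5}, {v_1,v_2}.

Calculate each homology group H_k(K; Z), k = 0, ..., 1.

H_0 = Z,  H_1 = Z.

Take the total order v_0 < v_1 < v_2 < v_3 < v_4 < v_5 < v_6 < v_7 on the vertex set. Then K (dimension 1) consists of the simplices:

  0-simplices (8): [v_0], [v_1], [v_2], [v_3], [v_4], [v_5], [v_6], [v_7]
  1-simplices (8): [v_0,v_1], [v_0,v_3], [v_0,v_5], [v_1,v_2], [v_2,v_4], [v_3,v_6], [v_4,v_6], [v_5,v_7]

Hence C_0 ≅ Z^8, C_1 ≅ Z^8.

The boundary map ∂_1: C_1 → C_0 sends each edge [p,q] (with p < q) to q − p. For instance
  ∂[v_1,v_2] = [v_2] − [v_1].
As a 8×8 matrix over Z this has rank 7, with invariant factors (1,1,1,1,1,1,1).

Now H_k = ker ∂_k / im ∂_{k+1}, so:

  H_0: rank C_0 − rank ∂_1 = 8 − 7 = 1, and the invariant factors of ∂_1 are all 1, so H_0 = Z.
  H_1: rank ker ∂_1 − rank ∂_2 = (8 − 7) − 0 = 1, and there is no ∂_2, so H_1 = Z.

As a check, the Euler characteristic is 8 − 8 = 0, which agrees with 1 − 1 = 0.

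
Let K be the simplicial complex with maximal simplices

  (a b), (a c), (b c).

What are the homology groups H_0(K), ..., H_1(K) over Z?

K has 3 vertices, 3 edges.
rank ∂_0 = 0, rank ∂_1 = 2 ⇒ b_0 = 3 − 0 − 2 = 1; all invariant factors of ∂_1 are 1 so no torsion. So H_0 = Z.
rank ∂_1 = 2, rank ∂_2 = 0 ⇒ b_1 = 3 − 2 − 0 = 1. So H_1 = Z.

H_0 = Z,  H_1 = Z.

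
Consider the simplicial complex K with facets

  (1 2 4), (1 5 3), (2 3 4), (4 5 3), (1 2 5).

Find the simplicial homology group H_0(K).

H_0 ≅ Z.

Order the vertices as 1 < 2 < 3 < 4 < 5. Listing each simplex with vertices in this order, K has dimension 2 with simplices:

  0-simplices (5): [1], [2], [3], [4], [5]
  1-simplices (10): [1,2], [1,3], [1,4], [1,5], [2,3], [2,4], [2,5], [3,4], [3,5], [4,5]
  2-simplices (5): [1,2,4], [1,2,5], [1,3,5], [2,3,4], [3,4,5]

so the chain groups are C_0 ≅ Z^5, C_1 ≅ Z^10, C_2 ≅ Z^5.

∂_1: C_1 → C_0 maps an edge to its endpoints' difference, ∂[p,q] = q − p.
The 5×10 boundary matrix has rank 4 and Smith normal form diag(1,1,1,1).

Boundary ∂_2: C_2 → C_1 maps a triangle to the signed sum of its edges. For instance
  ∂[1,2,5] = [2,5] − [1,5] + [1,2],
  ∂[1,3,5] = [3,5] − [1,5] + [1,3].
As a 10×5 matrix over Z this has rank 5, with invariant factors (1,1,1,1,1).

From H_k ≅ ker(∂_k) / im(∂_{k+1}) we obtain:

  H_0: rank C_0 − rank ∂_1 = 5 − 4 = 1, and the invariant factors of ∂_1 are all 1, so H_0 = Z.

(K is a triangulation of the Möbius band.)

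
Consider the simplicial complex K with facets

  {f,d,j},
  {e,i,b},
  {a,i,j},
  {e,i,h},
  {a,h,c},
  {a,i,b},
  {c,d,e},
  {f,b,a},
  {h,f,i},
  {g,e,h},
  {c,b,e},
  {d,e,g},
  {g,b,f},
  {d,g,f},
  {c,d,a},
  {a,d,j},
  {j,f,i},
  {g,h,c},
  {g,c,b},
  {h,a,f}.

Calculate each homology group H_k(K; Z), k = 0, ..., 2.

K has 10 vertices, 30 edges, 20 triangles.
rank ∂_0 = 0, rank ∂_1 = 9 ⇒ b_0 = 10 − 0 − 9 = 1; all invariant factors of ∂_1 are 1 so no torsion. So H_0 = Z.
rank ∂_1 = 9, rank ∂_2 = 20 ⇒ b_1 = 30 − 9 − 20 = 1; ∂_2 has invariant factor(s) [2] giving torsion. So H_1 = Z ⊕ Z/2.
rank ∂_2 = 20, rank ∂_3 = 0 ⇒ b_2 = 20 − 20 − 0 = 0. So H_2 = 0.

H_0 = Z,  H_1 = Z ⊕ Z/2,  H_2 = 0.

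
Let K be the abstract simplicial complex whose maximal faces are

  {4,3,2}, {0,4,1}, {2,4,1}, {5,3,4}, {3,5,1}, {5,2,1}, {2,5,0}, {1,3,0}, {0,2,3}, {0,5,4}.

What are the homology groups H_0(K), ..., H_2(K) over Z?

Take the total order 0 < 1 < 2 < 3 < 4 < 5 on the vertex set. Then K (dimension 2) consists of the simplices:

  0-simplices (6): [0], [1], [2], [3], [4], [5]
  1-simplices (15): [0,1], [0,2], [0,3], [0,4], [0,5], [1,2], [1,3], [1,4], [1,5], [2,3], [2,4], [2,5], [3,4], [3,5], [4,5]
  2-simplices (10): [0,1,3], [0,1,4], [0,2,3], [0,2,5], [0,4,5], [1,2,4], [1,2,5], [1,3,5], [2,3,4], [3,4,5]

Hence C_0 ≅ Z^6, C_1 ≅ Z^15, C_2 ≅ Z^10.

The boundary map ∂_1: C_1 → C_0 maps an edge to its endpoints' difference, ∂[p,q] = q − p. For instance
  ∂[3,4] = [4] − [3].
The 6×15 boundary matrix has rank 5 and Smith normal form diag(1,1,1,1,1).

The boundary map ∂_2: C_2 → C_1 acts by ∂[p,q,r] = [q,r] − [p,r] + [p,q]. For instance
  ∂[0,1,3] = [1,3] − [0,3] + [0,1],
  ∂[1,2,5] = [2,5] − [1,5] + [1,2].
The 15×10 boundary matrix has rank 10 and Smith normal form diag(1,1,1,1,1,1,1,1,1,2).

Now H_k = ker ∂_k / im ∂_{k+1}, so:

  H_0: rank C_0 − rank ∂_1 = 6 − 5 = 1, and the invariant factors of ∂_1 are all 1, so H_0 ≅ Z.
  H_1: rank ker ∂_1 − rank ∂_2 = (15 − 5) − 10 = 0, and ∂_2 has invariant factor 2 > 1, so H_1 ≅ Z/2.
  H_2: rank ker ∂_2 − rank ∂_3 = (10 − 10) − 0 = 0, and there is no ∂_3, so H_2 ≅ 0.

As a check, the Euler characteristic is 6 − 15 + 10 = 1, which agrees with 1 − 0 + 0 = 1.

H_0 ≅ Z,  H_1 ≅ Z/2,  H_2 = 0.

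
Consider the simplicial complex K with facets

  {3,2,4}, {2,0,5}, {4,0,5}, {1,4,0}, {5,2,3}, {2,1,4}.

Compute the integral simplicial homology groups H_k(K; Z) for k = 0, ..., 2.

We work with the vertex ordering 0 < 1 < 2 < 3 < 4 < 5. The simplices of K, each written with vertices in increasing order, are:

  0-simplices (6): [0], [1], [2], [3], [4], [5]
  1-simplices (12): [0,1], [0,2], [0,4], [0,5], [1,2], [1,4], [2,3], [2,4], [2,5], [3,4], [3,5], [4,5]
  2-simplices (6): [0,1,4], [0,2,5], [0,4,5], [1,2,4], [2,3,4], [2,3,5]

giving chain groups C_0 ≅ Z^6, C_1 ≅ Z^12, C_2 ≅ Z^6.

The boundary map ∂_1: C_1 → C_0 is given by ∂[p,q] = [q] − [p].
The resulting 6×12 matrix has rank 5, and its Smith normal form has invariant factors (1,1,1,1,1).

Boundary ∂_2: C_2 → C_1 sends each 2-simplex [p,q,r] to [q,r] − [p,r] + [p,q]. For instance
  ∂[0,1,4] = [1,4] − [0,4] + [0,1],
  ∂[2,3,4] = [3,4] − [2,4] + [2,3].
The resulting 12×6 matrix has rank 6, and its Smith normal form has invariant factors (1,1,1,1,1,1).

Computing H_k = (kernel of ∂_k) / (image of ∂_{k+1}):

  H_0: rank C_0 − rank ∂_1 = 6 − 5 = 1, and the invariant factors of ∂_1 are all 1, so H_0 = Z.
  H_1: rank ker ∂_1 − rank ∂_2 = (12 − 5) − 6 = 1, and the invariant factors of ∂_2 are all 1, so H_1 = Z.
  H_2: rank ker ∂_2 − rank ∂_3 = (6 − 6) − 0 = 0, and there is no ∂_3, so H_2 = 0.

H_0 ≅ Z,  H_1 ≅ Z,  H_2 = 0.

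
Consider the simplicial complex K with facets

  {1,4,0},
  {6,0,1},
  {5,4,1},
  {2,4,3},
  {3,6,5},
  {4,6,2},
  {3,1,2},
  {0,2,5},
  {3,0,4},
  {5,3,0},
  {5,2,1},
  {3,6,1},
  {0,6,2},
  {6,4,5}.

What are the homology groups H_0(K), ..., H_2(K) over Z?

H_0 = Z,  H_1 = Z^2,  H_2 = Z.

Fix the vertex order 0 < 1 < 2 < 3 < 4 < 5 < 6 and write every simplex with vertices in increasing order. Then dim K = 2 and the simplices of K are:

  0-simplices (7): [0], [1], [2], [3], [4], [5], [6]
  1-simplices (21): [0,1], [0,2], [0,3], [0,4], [0,5], [0,6], [1,2], [1,3], [1,4], [1,5], [1,6], [2,3], [2,4], [2,5], [2,6], [3,4], [3,5], [3,6], [4,5], [4,6], [5,6]
  2-simplices (14): [0,1,4], [0,1,6], [0,2,5], [0,2,6], [0,3,4], [0,3,5], [1,2,3], [1,2,5], [1,3,6], [1,4,5], [2,3,4], [2,4,6], [3,5,6], [4,5,6]

giving chain groups C_0 ≅ Z^7, C_1 ≅ Z^21, C_2 ≅ Z^14.

∂_1: C_1 → C_0 is given by ∂[p,q] = [q] − [p]. For instance
  ∂[3,4] = [4] − [3].
The 7×21 boundary matrix has rank 6 and Smith normal form diag(1,1,1,1,1,1).

The boundary map ∂_2: C_2 → C_1 maps a triangle to the signed sum of its edges. For instance
  ∂[0,2,6] = [2,6] − [0,6] + [0,2],
  ∂[0,1,4] = [1,4] − [0,4] + [0,1].
As a 21×14 matrix over Z this has rank 13, with invariant factors (1,1,1,1,1,1,1,1,1,1,1,1,1).

Computing H_k = (kernel of ∂_k) / (image of ∂_{k+1}):

  H_0: rank C_0 − rank ∂_1 = 7 − 6 = 1, and the invariant factors of ∂_1 are all 1, so H_0 ≅ Z.
  H_1: rank ker ∂_1 − rank ∂_2 = (21 − 6) − 13 = 2, and the invariant factors of ∂_2 are all 1, so H_1 ≅ Z^2.
  H_2: rank ker ∂_2 − rank ∂_3 = (14 − 13) − 0 = 1, and there is no ∂_3, so H_2 ≅ Z.

As a check, the Euler characteristic is 7 − 21 + 14 = 0, which agrees with 1 − 2 + 1 = 0.
(K is a triangulation of the torus T^2.)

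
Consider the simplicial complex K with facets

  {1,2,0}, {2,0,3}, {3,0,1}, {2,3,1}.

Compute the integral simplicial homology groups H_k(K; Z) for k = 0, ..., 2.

H_0 ≅ Z,  H_1 = 0,  H_2 ≅ Z.

Take the total order 0 < 1 < 2 < 3 on the vertex set. Then K (dimension 2) consists of the simplices:

  0-simplices (4): [0], [1], [2], [3]
  1-simplices (6): [0,1], [0,2], [0,3], [1,2], [1,3], [2,3]
  2-simplices (4): [0,1,2], [0,1,3], [0,2,3], [1,2,3]

giving chain groups C_0 ≅ Z^4, C_1 ≅ Z^6, C_2 ≅ Z^4.

The boundary map ∂_1: C_1 → C_0 sends each edge [p,q] (with p < q) to q − p.
This gives a 4×6 integer matrix of rank 3; reducing to Smith normal form yields diagonal entries (1,1,1).

Boundary ∂_2: C_2 → C_1 maps a triangle to the signed sum of its edges. For instance
  ∂[0,1,3] = [1,3] − [0,3] + [0,1],
  ∂[1,2,3] = [2,3] − [1,3] + [1,2].
The 6×4 boundary matrix has rank 3 and Smith normal form diag(1,1,1).

Now H_k = ker ∂_k / im ∂_{k+1}, so:

  H_0: rank C_0 − rank ∂_1 = 4 − 3 = 1, and the invariant factors of ∂_1 are all 1, so H_0 = Z.
  H_1: rank ker ∂_1 − rank ∂_2 = (6 − 3) − 3 = 0, and the invariant factors of ∂_2 are all 1, so H_1 = 0.
  H_2: rank ker ∂_2 − rank ∂_3 = (4 − 3) − 0 = 1, and there is no ∂_3, so H_2 = Z.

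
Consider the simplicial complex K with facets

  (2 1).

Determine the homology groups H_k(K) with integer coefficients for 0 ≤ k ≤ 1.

H_0 = Z,  H_1 = 0.

K has 2 vertices, 1 edge.
rank ∂_0 = 0, rank ∂_1 = 1 ⇒ b_0 = 2 − 0 − 1 = 1; all invariant factors of ∂_1 are 1 so no torsion. So H_0 ≅ Z.
rank ∂_1 = 1, rank ∂_2 = 0 ⇒ b_1 = 1 − 1 − 0 = 0. So H_1 ≅ 0.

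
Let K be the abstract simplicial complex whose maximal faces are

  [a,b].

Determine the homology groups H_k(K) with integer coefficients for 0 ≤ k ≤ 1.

H_0 ≅ Z,  H_1 = 0.

Order the vertices as a < b. Listing each simplex with vertices in this order, K has dimension 1 with simplices:

  0-simplices (2): a, b
  1-simplices (1): ab

Hence C_0 ≅ Z^2, C_1 ≅ Z^1.

The boundary map ∂_1: C_1 → C_0 is given by ∂[p,q] = [q] − [p]. For instance
  ∂ab = b − a.
The resulting 2×1 matrix has rank 1, and its Smith normal form has invariant factors (1).

Reading off H_k = ker ∂_k / im ∂_{k+1}:

  H_0: rank C_0 − rank ∂_1 = 2 − 1 = 1, and the invariant factors of ∂_1 are all 1, so H_0 = Z.
  H_1: rank ker ∂_1 − rank ∂_2 = (1 − 1) − 0 = 0, and there is no ∂_2, so H_1 = 0.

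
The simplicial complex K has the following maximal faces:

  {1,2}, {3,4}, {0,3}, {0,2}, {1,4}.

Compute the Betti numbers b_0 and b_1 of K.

We work with the vertex ordering 0 < 1 < 2 < 3 < 4. The simplices of K, each written with vertices in increasing order, are:

  0-simplices (5): [0], [1], [2], [3], [4]
  1-simplices (5): [0,2], [0,3], [1,2], [1,4], [3,4]

so the chain groups are C_0 ≅ Z^5, C_1 ≅ Z^5.

The boundary map ∂_1: C_1 → C_0 maps an edge to its endpoints' difference, ∂[p,q] = q − p. For instance
  ∂[1,2] = [2] − [1].
The resulting 5×5 matrix has rank 4, and its Smith normal form has invariant factors (1,1,1,1).

Computing H_k = (kernel of ∂_k) / (image of ∂_{k+1}):

  H_0: rank C_0 − rank ∂_1 = 5 − 4 = 1, and the invariant factors of ∂_1 are all 1, so H_0 = Z.
  H_1: rank ker ∂_1 − rank ∂_2 = (5 − 4) − 0 = 1, and there is no ∂_2, so H_1 = Z.

(K is a triangulation of the circle S^1.)

Hence the Betti numbers are b_0 = 1, b_1 = 1.

b_0 = 1, b_1 = 1.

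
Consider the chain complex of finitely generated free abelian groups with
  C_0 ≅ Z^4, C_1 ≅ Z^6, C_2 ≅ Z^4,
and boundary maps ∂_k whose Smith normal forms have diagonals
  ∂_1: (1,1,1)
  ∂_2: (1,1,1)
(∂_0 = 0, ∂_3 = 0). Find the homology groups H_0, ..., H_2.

H_0 = Z,  H_1 = 0,  H_2 = Z.

H_0: b_0 = 4 − 0 − 3 = 1; torsion from ∂_1 factors > 1: none. So H_0 = Z.
H_1: b_1 = 6 − 3 − 3 = 0; torsion from ∂_2 factors > 1: none. So H_1 = 0.
H_2: b_2 = 4 − 3 − 0 = 1; torsion from ∂_3 factors > 1: none. So H_2 = Z.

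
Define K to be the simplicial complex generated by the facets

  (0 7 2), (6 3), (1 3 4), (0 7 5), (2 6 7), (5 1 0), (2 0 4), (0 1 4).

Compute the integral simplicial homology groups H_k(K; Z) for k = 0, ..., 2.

Fix the vertex order 0 < 1 < 2 < 3 < 4 < 5 < 6 < 7 and write every simplex with vertices in increasing order. Then dim K = 2 and the simplices of K are:

  0-simplices (8): [0], [1], [2], [3], [4], [5], [6], [7]
  1-simplices (15): [0,1], [0,2], [0,4], [0,5], [0,7], [1,3], [1,4], [1,5], [2,4], [2,6], [2,7], [3,4], [3,6], [5,7], [6,7]
  2-simplices (7): [0,1,4], [0,1,5], [0,2,4], [0,2,7], [0,5,7], [1,3,4], [2,6,7]

Hence C_0 ≅ Z^8, C_1 ≅ Z^15, C_2 ≅ Z^7.

∂_1: C_1 → C_0 sends each edge [p,q] (with p < q) to q − p.
This gives a 8×15 integer matrix of rank 7; reducing to Smith normal form yields diagonal entries (1,1,1,1,1,1,1).

∂_2: C_2 → C_1 maps a triangle to the signed sum of its edges. For instance
  ∂[0,2,4] = [2,4] − [0,4] + [0,2],
  ∂[1,3,4] = [3,4] − [1,4] + [1,3].
This gives a 15×7 integer matrix of rank 7; reducing to Smith normal form yields diagonal entries (1,1,1,1,1,1,1).

Now H_k = ker ∂_k / im ∂_{k+1}, so:

  H_0: rank C_0 − rank ∂_1 = 8 − 7 = 1, and the invariant factors of ∂_1 are all 1, so H_0 ≅ Z.
  H_1: rank ker ∂_1 − rank ∂_2 = (15 − 7) − 7 = 1, and the invariant factors of ∂_2 are all 1, so H_1 ≅ Z.
  H_2: rank ker ∂_2 − rank ∂_3 = (7 − 7) − 0 = 0, and there is no ∂_3, so H_2 ≅ 0.

As a check, the Euler characteristic is 8 − 15 + 7 = 0, which agrees with 1 − 1 + 0 = 0.

H_0 ≅ Z,  H_1 ≅ Z,  H_2 = 0.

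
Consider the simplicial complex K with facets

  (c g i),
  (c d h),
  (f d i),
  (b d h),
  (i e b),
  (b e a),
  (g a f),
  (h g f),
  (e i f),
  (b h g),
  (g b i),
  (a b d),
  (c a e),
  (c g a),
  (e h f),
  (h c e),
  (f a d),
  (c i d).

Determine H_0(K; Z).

H_0 = Z.

Take the total order a < b < c < d < e < f < g < h < i on the vertex set. Then K (dimension 2) consists of the simplices:

  0-simplices (9): a, b, c, d, e, f, g, h, i
  1-simplices (27): ab, ac, ad, ae, af, ag, bd, be, bg, bh, bi, cd, ce, cg, ch, ci, df, dh, di, ef, eh, ei, fg, fh, fi, gh, gi
  2-simplices (18): abd, abe, ace, acg, adf, afg, bdh, bei, bgh, bgi, cdh, cdi, ceh, cgi, dfi, efh, efi, fgh

so the chain groups are C_0 ≅ Z^9, C_1 ≅ Z^27, C_2 ≅ Z^18.

∂_1: C_1 → C_0 sends each edge [p,q] (with p < q) to q − p. For instance
  ∂cg = g − c.
The resulting 9×27 matrix has rank 8, and its Smith normal form has invariant factors (1,1,1,1,1,1,1,1).

The boundary map ∂_2: C_2 → C_1 acts by ∂[p,q,r] = [q,r] − [p,r] + [p,q]. For instance
  ∂ceh = eh − ch + ce,
  ∂bdh = dh − bh + bd.
As a 27×18 matrix over Z this has rank 17, with invariant factors (1,1,1,1,1,1,1,1,1,1,1,1,1,1,1,1,1).

Now H_k = ker ∂_k / im ∂_{k+1}, so:

  H_0: rank C_0 − rank ∂_1 = 9 − 8 = 1, and the invariant factors of ∂_1 are all 1, so H_0 ≅ Z.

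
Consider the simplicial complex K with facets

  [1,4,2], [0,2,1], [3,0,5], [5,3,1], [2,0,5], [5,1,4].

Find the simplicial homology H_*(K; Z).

H_0 = Z,  H_1 = Z,  H_2 = 0.

K has 6 vertices, 12 edges, 6 triangles.
rank ∂_0 = 0, rank ∂_1 = 5 ⇒ b_0 = 6 − 0 − 5 = 1; all invariant factors of ∂_1 are 1 so no torsion. So H_0 ≅ Z.
rank ∂_1 = 5, rank ∂_2 = 6 ⇒ b_1 = 12 − 5 − 6 = 1; all invariant factors of ∂_2 are 1 so no torsion. So H_1 ≅ Z.
rank ∂_2 = 6, rank ∂_3 = 0 ⇒ b_2 = 6 − 6 − 0 = 0. So H_2 ≅ 0.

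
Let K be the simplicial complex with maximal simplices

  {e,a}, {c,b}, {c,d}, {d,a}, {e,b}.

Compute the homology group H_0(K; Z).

H_0 = Z.

We work with the vertex ordering a < b < c < d < e. The simplices of K, each written with vertices in increasing order, are:

  0-simplices (5): a, b, c, d, e
  1-simplices (5): ad, ae, bc, be, cd

giving chain groups C_0 ≅ Z^5, C_1 ≅ Z^5.

∂_1: C_1 → C_0 sends each edge [p,q] (with p < q) to q − p.
As a 5×5 matrix over Z this has rank 4, with invariant factors (1,1,1,1).

From H_k ≅ ker(∂_k) / im(∂_{k+1}) we obtain:

  H_0: rank C_0 − rank ∂_1 = 5 − 4 = 1, and the invariant factors of ∂_1 are all 1, so H_0 = Z.

(K is a triangulation of the circle S^1.)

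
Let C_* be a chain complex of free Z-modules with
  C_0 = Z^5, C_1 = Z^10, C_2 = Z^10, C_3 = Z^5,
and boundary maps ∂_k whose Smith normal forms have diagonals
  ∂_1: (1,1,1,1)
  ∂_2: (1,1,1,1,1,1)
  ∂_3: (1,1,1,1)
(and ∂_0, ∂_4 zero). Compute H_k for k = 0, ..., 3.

H_0: b_0 = 5 − 0 − 4 = 1; torsion from ∂_1 factors > 1: none. So H_0 ≅ Z.
H_1: b_1 = 10 − 4 − 6 = 0; torsion from ∂_2 factors > 1: none. So H_1 ≅ 0.
H_2: b_2 = 10 − 6 − 4 = 0; torsion from ∂_3 factors > 1: none. So H_2 ≅ 0.
H_3: b_3 = 5 − 4 − 0 = 1; torsion from ∂_4 factors > 1: none. So H_3 ≅ Z.

H_0 ≅ Z,  H_1 = 0,  H_2 = 0,  H_3 ≅ Z.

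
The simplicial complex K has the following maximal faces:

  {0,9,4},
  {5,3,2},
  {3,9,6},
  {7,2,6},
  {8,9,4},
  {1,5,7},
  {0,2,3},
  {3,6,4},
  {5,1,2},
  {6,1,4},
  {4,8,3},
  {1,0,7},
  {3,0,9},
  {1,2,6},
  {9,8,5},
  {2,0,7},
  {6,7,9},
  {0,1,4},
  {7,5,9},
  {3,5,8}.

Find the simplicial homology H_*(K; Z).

Order the vertices as 0 < 1 < 2 < 3 < 4 < 5 < 6 < 7 < 8 < 9. Listing each simplex with vertices in this order, K has dimension 2 with simplices:

  0-simplices (10): [0], [1], [2], [3], [4], [5], [6], [7], [8], [9]
  1-simplices (30): (30 of them)
  2-simplices (20): (20 of them)

giving chain groups C_0 ≅ Z^10, C_1 ≅ Z^30, C_2 ≅ Z^20.

Boundary ∂_1: C_1 → C_0 sends each edge [p,q] (with p < q) to q − p.
This gives a 10×30 integer matrix of rank 9; reducing to Smith normal form yields diagonal entries (1,1,1,1,1,1,1,1,1).

The boundary map ∂_2: C_2 → C_1 maps a triangle to the signed sum of its edges. For instance
  ∂[0,2,7] = [2,7] − [0,7] + [0,2],
  ∂[1,2,5] = [2,5] − [1,5] + [1,2].
The resulting 30×20 matrix has rank 20, and its Smith normal form has invariant factors (1,1,1,1,1,1,1,1,1,1,1,1,1,1,1,1,1,1,1,2).

Reading off H_k = ker ∂_k / im ∂_{k+1}:

  H_0: rank C_0 − rank ∂_1 = 10 − 9 = 1, and the invariant factors of ∂_1 are all 1, so H_0 ≅ Z.
  H_1: rank ker ∂_1 − rank ∂_2 = (30 − 9) − 20 = 1, and ∂_2 has invariant factor 2 > 1, so H_1 ≅ Z ⊕ Z/2.
  H_2: rank ker ∂_2 − rank ∂_3 = (20 − 20) − 0 = 0, and there is no ∂_3, so H_2 ≅ 0.

As a check, the Euler characteristic is 10 − 30 + 20 = 0, which agrees with 1 − 1 + 0 = 0.

H_0 ≅ Z,  H_1 ≅ Z ⊕ Z/2,  H_2 = 0.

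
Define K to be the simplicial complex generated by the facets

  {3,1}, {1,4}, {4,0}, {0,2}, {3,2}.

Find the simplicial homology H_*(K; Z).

H_0 ≅ Z,  H_1 ≅ Z.

Fix the vertex order 0 < 1 < 2 < 3 < 4 and write every simplex with vertices in increasing order. Then dim K = 1 and the simplices of K are:

  0-simplices (5): [0], [1], [2], [3], [4]
  1-simplices (5): [0,2], [0,4], [1,3], [1,4], [2,3]

giving chain groups C_0 ≅ Z^5, C_1 ≅ Z^5.

The boundary map ∂_1: C_1 → C_0 is given by ∂[p,q] = [q] − [p]. For instance
  ∂[0,2] = [2] − [0].
This gives a 5×5 integer matrix of rank 4; reducing to Smith normal form yields diagonal entries (1,1,1,1).

Computing H_k = (kernel of ∂_k) / (image of ∂_{k+1}):

  H_0: rank C_0 − rank ∂_1 = 5 − 4 = 1, and the invariant factors of ∂_1 are all 1, so H_0 ≅ Z.
  H_1: rank ker ∂_1 − rank ∂_2 = (5 − 4) − 0 = 1, and there is no ∂_2, so H_1 ≅ Z.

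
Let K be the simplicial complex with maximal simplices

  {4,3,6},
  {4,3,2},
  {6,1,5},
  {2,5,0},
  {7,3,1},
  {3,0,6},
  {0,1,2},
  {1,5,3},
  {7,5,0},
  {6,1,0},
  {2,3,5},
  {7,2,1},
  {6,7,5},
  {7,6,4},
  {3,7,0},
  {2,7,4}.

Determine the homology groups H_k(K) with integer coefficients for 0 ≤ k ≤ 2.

Fix the vertex order 0 < 1 < 2 < 3 < 4 < 5 < 6 < 7 and write every simplex with vertices in increasing order. Then dim K = 2 and the simplices of K are:

  0-simplices (8): [0], [1], [2], [3], [4], [5], [6], [7]
  1-simplices (24): (24 of them)
  2-simplices (16): [0,1,2], [0,1,6], [0,2,5], [0,3,6], [0,3,7], [0,5,7], [1,2,7], [1,3,5], [1,3,7], [1,5,6], [2,3,4], [2,3,5], [2,4,7], [3,4,6], [4,6,7], [5,6,7]

giving chain groups C_0 ≅ Z^8, C_1 ≅ Z^24, C_2 ≅ Z^16.

∂_1: C_1 → C_0 sends each edge [p,q] (with p < q) to q − p. For instance
  ∂[0,2] = [2] − [0].
The 8×24 boundary matrix has rank 7 and Smith normal form diag(1,1,1,1,1,1,1).

∂_2: C_2 → C_1 maps a triangle to the signed sum of its edges. For instance
  ∂[0,3,6] = [3,6] − [0,6] + [0,3],
  ∂[1,5,6] = [5,6] − [1,6] + [1,5].
The 24×16 boundary matrix has rank 15 and Smith normal form diag(1,1,1,1,1,1,1,1,1,1,1,1,1,1,1).

Reading off H_k = ker ∂_k / im ∂_{k+1}:

  H_0: rank C_0 − rank ∂_1 = 8 − 7 = 1, and the invariant factors of ∂_1 are all 1, so H_0 ≅ Z.
  H_1: rank ker ∂_1 − rank ∂_2 = (24 − 7) − 15 = 2, and the invariant factors of ∂_2 are all 1, so H_1 ≅ Z^2.
  H_2: rank ker ∂_2 − rank ∂_3 = (16 − 15) − 0 = 1, and there is no ∂_3, so H_2 ≅ Z.

As a check, the Euler characteristic is 8 − 24 + 16 = 0, which agrees with 1 − 2 + 1 = 0.

H_0 ≅ Z,  H_1 ≅ Z^2,  H_2 ≅ Z.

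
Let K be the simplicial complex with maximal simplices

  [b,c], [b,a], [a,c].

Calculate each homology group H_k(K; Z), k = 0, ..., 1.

H_0 = Z,  H_1 = Z.

We work with the vertex ordering a < b < c. The simplices of K, each written with vertices in increasing order, are:

  0-simplices (3): a, b, c
  1-simplices (3): ab, ac, bc

giving chain groups C_0 ≅ Z^3, C_1 ≅ Z^3.

The boundary map ∂_1: C_1 → C_0 maps an edge to its endpoints' difference, ∂[p,q] = q − p.
This gives a 3×3 integer matrix of rank 2; reducing to Smith normal form yields diagonal entries (1,1).

Now H_k = ker ∂_k / im ∂_{k+1}, so:

  H_0: rank C_0 − rank ∂_1 = 3 − 2 = 1, and the invariant factors of ∂_1 are all 1, so H_0 = Z.
  H_1: rank ker ∂_1 − rank ∂_2 = (3 − 2) − 0 = 1, and there is no ∂_2, so H_1 = Z.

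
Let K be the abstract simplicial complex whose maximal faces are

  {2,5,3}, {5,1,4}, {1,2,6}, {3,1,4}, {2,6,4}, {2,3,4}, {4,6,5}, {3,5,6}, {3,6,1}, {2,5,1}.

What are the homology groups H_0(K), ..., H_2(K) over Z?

We work with the vertex ordering 1 < 2 < 3 < 4 < 5 < 6. The simplices of K, each written with vertices in increasing order, are:

  0-simplices (6): [1], [2], [3], [4], [5], [6]
  1-simplices (15): [1,2], [1,3], [1,4], [1,5], [1,6], [2,3], [2,4], [2,5], [2,6], [3,4], [3,5], [3,6], [4,5], [4,6], [5,6]
  2-simplices (10): [1,2,5], [1,2,6], [1,3,4], [1,3,6], [1,4,5], [2,3,4], [2,3,5], [2,4,6], [3,5,6], [4,5,6]

so the chain groups are C_0 ≅ Z^6, C_1 ≅ Z^15, C_2 ≅ Z^10.

Boundary ∂_1: C_1 → C_0 maps an edge to its endpoints' difference, ∂[p,q] = q − p. For instance
  ∂[4,5] = [5] − [4].
The 6×15 boundary matrix has rank 5 and Smith normal form diag(1,1,1,1,1).

Boundary ∂_2: C_2 → C_1 maps a triangle to the signed sum of its edges. For instance
  ∂[2,3,5] = [3,5] − [2,5] + [2,3],
  ∂[1,2,6] = [2,6] − [1,6] + [1,2].
As a 15×10 matrix over Z this has rank 10, with invariant factors (1,1,1,1,1,1,1,1,1,2).

Computing H_k = (kernel of ∂_k) / (image of ∂_{k+1}):

  H_0: rank C_0 − rank ∂_1 = 6 − 5 = 1, and the invariant factors of ∂_1 are all 1, so H_0 ≅ Z.
  H_1: rank ker ∂_1 − rank ∂_2 = (15 − 5) − 10 = 0, and ∂_2 has invariant factor 2 > 1, so H_1 ≅ Z/2.
  H_2: rank ker ∂_2 − rank ∂_3 = (10 − 10) − 0 = 0, and there is no ∂_3, so H_2 ≅ 0.

(K is a triangulation of the real projective plane RP^2.)

H_0 = Z,  H_1 = Z/2,  H_2 = 0.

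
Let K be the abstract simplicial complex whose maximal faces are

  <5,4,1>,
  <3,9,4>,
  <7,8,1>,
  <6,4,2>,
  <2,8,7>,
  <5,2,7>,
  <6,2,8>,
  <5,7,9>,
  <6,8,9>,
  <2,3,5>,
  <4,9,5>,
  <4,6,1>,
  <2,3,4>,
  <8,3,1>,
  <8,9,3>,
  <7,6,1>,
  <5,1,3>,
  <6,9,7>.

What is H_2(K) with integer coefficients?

K has 9 vertices, 27 edges, 18 triangles.
rank ∂_2 = 18, rank ∂_3 = 0 ⇒ b_2 = 18 − 18 − 0 = 0. So H_2 = 0.

H_2 ≅ 0.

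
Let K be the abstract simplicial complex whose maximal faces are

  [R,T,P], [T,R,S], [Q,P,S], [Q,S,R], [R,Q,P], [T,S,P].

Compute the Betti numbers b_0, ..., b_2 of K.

We work with the vertex ordering P < Q < R < S < T. The simplices of K, each written with vertices in increasing order, are:

  0-simplices (5): P, Q, R, S, T
  1-simplices (9): PQ, PR, PS, PT, QR, QS, RS, RT, ST
  2-simplices (6): PQR, PQS, PRT, PST, QRS, RST

Hence C_0 ≅ Z^5, C_1 ≅ Z^9, C_2 ≅ Z^6.

The boundary map ∂_1: C_1 → C_0 is given by ∂[p,q] = [q] − [p].
The resulting 5×9 matrix has rank 4, and its Smith normal form has invariant factors (1,1,1,1).

∂_2: C_2 → C_1 sends each 2-simplex [p,q,r] to [q,r] − [p,r] + [p,q]. For instance
  ∂PST = ST − PT + PS,
  ∂PRT = RT − PT + PR.
This gives a 9×6 integer matrix of rank 5; reducing to Smith normal form yields diagonal entries (1,1,1,1,1).

From H_k ≅ ker(∂_k) / im(∂_{k+1}) we obtain:

  H_0: rank C_0 − rank ∂_1 = 5 − 4 = 1, and the invariant factors of ∂_1 are all 1, so H_0 ≅ Z.
  H_1: rank ker ∂_1 − rank ∂_2 = (9 − 4) − 5 = 0, and the invariant factors of ∂_2 are all 1, so H_1 ≅ 0.
  H_2: rank ker ∂_2 − rank ∂_3 = (6 − 5) − 0 = 1, and there is no ∂_3, so H_2 ≅ Z.

As a check, the Euler characteristic is 5 − 9 + 6 = 2, which agrees with 1 − 0 + 1 = 2.

Hence the Betti numbers are b_0 = 1, b_1 = 0, b_2 = 1.

b_0 = 1, b_1 = 0, b_2 = 1.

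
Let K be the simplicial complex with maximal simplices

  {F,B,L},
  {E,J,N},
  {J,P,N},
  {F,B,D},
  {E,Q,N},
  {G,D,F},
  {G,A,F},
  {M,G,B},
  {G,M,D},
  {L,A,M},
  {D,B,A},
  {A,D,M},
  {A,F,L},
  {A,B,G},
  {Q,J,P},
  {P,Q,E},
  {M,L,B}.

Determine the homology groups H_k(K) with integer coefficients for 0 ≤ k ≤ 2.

H_0 = Z^2,  H_1 = Z ⊕ Z/2Z,  H_2 = 0.

Take the total order A < B < D < E < F < G < J < L < M < N < P < Q on the vertex set. Then K (dimension 2) consists of the simplices:

  0-simplices (12): A, B, D, E, F, G, J, L, M, N, P, Q
  1-simplices (28): AB, AD, AF, AG, AL, AM, BD, BF, BG, BL, BM, DF, DG, DM, EJ, EN, EP, EQ, FG, FL, GM, JN, JP, JQ, LM, NP, NQ, PQ
  2-simplices (17): ABD, ABG, ADM, AFG, AFL, ALM, BDF, BFL, BGM, BLM, DFG, DGM, EJN, ENQ, EPQ, JNP, JPQ

giving chain groups C_0 ≅ Z^12, C_1 ≅ Z^28, C_2 ≅ Z^17.

Boundary ∂_1: C_1 → C_0 is given by ∂[p,q] = [q] − [p]. For instance
  ∂AG = G − A.
The 12×28 boundary matrix has rank 10 and Smith normal form diag(1,1,1,1,1,1,1,1,1,1).

∂_2: C_2 → C_1 acts by ∂[p,q,r] = [q,r] − [p,r] + [p,q]. For instance
  ∂ALM = LM − AM + AL,
  ∂BFL = FL − BL + BF.
This gives a 28×17 integer matrix of rank 17; reducing to Smith normal form yields diagonal entries (1,1,1,1,1,1,1,1,1,1,1,1,1,1,1,1,2).

Reading off H_k = ker ∂_k / im ∂_{k+1}:

  H_0: rank C_0 − rank ∂_1 = 12 − 10 = 2, and the invariant factors of ∂_1 are all 1, so H_0 ≅ Z^2.
  H_1: rank ker ∂_1 − rank ∂_2 = (28 − 10) − 17 = 1, and ∂_2 has invariant factor 2 > 1, so H_1 ≅ Z ⊕ Z/2Z.
  H_2: rank ker ∂_2 − rank ∂_3 = (17 − 17) − 0 = 0, and there is no ∂_3, so H_2 ≅ 0.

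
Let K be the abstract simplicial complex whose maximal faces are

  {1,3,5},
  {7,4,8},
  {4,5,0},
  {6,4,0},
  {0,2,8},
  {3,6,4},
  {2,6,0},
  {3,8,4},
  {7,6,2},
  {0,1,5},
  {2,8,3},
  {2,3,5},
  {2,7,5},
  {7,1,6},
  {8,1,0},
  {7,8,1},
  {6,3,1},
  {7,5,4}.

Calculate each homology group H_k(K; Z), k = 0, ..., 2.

K has 9 vertices, 27 edges, 18 triangles.
rank ∂_0 = 0, rank ∂_1 = 8 ⇒ b_0 = 9 − 0 − 8 = 1; all invariant factors of ∂_1 are 1 so no torsion. So H_0 ≅ Z.
rank ∂_1 = 8, rank ∂_2 = 17 ⇒ b_1 = 27 − 8 − 17 = 2; all invariant factors of ∂_2 are 1 so no torsion. So H_1 ≅ Z^2.
rank ∂_2 = 17, rank ∂_3 = 0 ⇒ b_2 = 18 − 17 − 0 = 1. So H_2 ≅ Z.

H_0 = Z,  H_1 = Z^2,  H_2 = Z.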